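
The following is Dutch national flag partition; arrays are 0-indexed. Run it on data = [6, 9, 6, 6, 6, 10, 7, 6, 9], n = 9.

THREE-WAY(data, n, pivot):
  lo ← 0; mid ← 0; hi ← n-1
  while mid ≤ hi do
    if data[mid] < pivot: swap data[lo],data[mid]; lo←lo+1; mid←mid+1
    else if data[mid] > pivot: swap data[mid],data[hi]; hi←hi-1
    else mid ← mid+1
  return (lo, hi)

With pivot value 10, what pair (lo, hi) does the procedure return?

(8, 8)

lo=0 mid=0 hi=8
6<10: swap(0,0), lo=1 mid=1 ⇒ [6, 9, 6, 6, 6, 10, 7, 6, 9]
9<10: swap(1,1), lo=2 mid=2 ⇒ [6, 9, 6, 6, 6, 10, 7, 6, 9]
6<10: swap(2,2), lo=3 mid=3 ⇒ [6, 9, 6, 6, 6, 10, 7, 6, 9]
6<10: swap(3,3), lo=4 mid=4 ⇒ [6, 9, 6, 6, 6, 10, 7, 6, 9]
6<10: swap(4,4), lo=5 mid=5 ⇒ [6, 9, 6, 6, 6, 10, 7, 6, 9]
10=10: mid=6
7<10: swap(5,6), lo=6 mid=7 ⇒ [6, 9, 6, 6, 6, 7, 10, 6, 9]
6<10: swap(6,7), lo=7 mid=8 ⇒ [6, 9, 6, 6, 6, 7, 6, 10, 9]
9<10: swap(7,8), lo=8 mid=9 ⇒ [6, 9, 6, 6, 6, 7, 6, 9, 10]
done. lo=8 hi=8; data=[6, 9, 6, 6, 6, 7, 6, 9, 10]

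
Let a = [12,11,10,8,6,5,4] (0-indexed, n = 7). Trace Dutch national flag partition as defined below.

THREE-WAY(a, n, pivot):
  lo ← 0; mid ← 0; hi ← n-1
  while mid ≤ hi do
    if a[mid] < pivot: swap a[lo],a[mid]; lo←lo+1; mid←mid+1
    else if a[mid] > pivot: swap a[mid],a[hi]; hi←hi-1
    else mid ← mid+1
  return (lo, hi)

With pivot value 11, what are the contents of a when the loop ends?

[4,10,8,6,5,11,12]

lo=0 mid=0 hi=6
12>11: swap(0,6), hi=5 ⇒ [4,11,10,8,6,5,12]
4<11: swap(0,0), lo=1 mid=1 ⇒ [4,11,10,8,6,5,12]
11=11: mid=2
10<11: swap(1,2), lo=2 mid=3 ⇒ [4,10,11,8,6,5,12]
8<11: swap(2,3), lo=3 mid=4 ⇒ [4,10,8,11,6,5,12]
6<11: swap(3,4), lo=4 mid=5 ⇒ [4,10,8,6,11,5,12]
5<11: swap(4,5), lo=5 mid=6 ⇒ [4,10,8,6,5,11,12]
done. lo=5 hi=5; a=[4,10,8,6,5,11,12]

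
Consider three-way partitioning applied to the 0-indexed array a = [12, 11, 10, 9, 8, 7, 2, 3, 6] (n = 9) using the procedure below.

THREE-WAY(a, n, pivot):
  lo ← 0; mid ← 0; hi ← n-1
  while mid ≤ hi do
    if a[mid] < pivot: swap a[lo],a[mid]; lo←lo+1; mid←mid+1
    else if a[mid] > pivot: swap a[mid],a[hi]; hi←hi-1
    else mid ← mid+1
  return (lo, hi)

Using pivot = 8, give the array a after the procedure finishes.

pivot = 8; lo=0, mid=0, hi=8
a[mid]=12>8: swap a[0],a[8]; hi=7 → [6, 11, 10, 9, 8, 7, 2, 3, 12]
a[mid]=6<8: swap a[0],a[0]; lo=1,mid=1 → [6, 11, 10, 9, 8, 7, 2, 3, 12]
a[mid]=11>8: swap a[1],a[7]; hi=6 → [6, 3, 10, 9, 8, 7, 2, 11, 12]
a[mid]=3<8: swap a[1],a[1]; lo=2,mid=2 → [6, 3, 10, 9, 8, 7, 2, 11, 12]
a[mid]=10>8: swap a[2],a[6]; hi=5 → [6, 3, 2, 9, 8, 7, 10, 11, 12]
a[mid]=2<8: swap a[2],a[2]; lo=3,mid=3 → [6, 3, 2, 9, 8, 7, 10, 11, 12]
a[mid]=9>8: swap a[3],a[5]; hi=4 → [6, 3, 2, 7, 8, 9, 10, 11, 12]
a[mid]=7<8: swap a[3],a[3]; lo=4,mid=4 → [6, 3, 2, 7, 8, 9, 10, 11, 12]
a[mid]=8=8: mid=5
end: lo=4, hi=4; a = [6, 3, 2, 7, 8, 9, 10, 11, 12]

[6, 3, 2, 7, 8, 9, 10, 11, 12]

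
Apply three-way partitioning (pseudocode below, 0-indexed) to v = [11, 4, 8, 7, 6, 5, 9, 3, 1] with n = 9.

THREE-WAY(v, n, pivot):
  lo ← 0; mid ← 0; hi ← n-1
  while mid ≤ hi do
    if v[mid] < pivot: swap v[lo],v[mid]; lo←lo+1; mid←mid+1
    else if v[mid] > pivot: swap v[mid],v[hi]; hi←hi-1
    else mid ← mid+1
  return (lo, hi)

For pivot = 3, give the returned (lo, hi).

(1, 1)

lo=0 mid=0 hi=8
11>3: swap(0,8), hi=7 ⇒ [1, 4, 8, 7, 6, 5, 9, 3, 11]
1<3: swap(0,0), lo=1 mid=1 ⇒ [1, 4, 8, 7, 6, 5, 9, 3, 11]
4>3: swap(1,7), hi=6 ⇒ [1, 3, 8, 7, 6, 5, 9, 4, 11]
3=3: mid=2
8>3: swap(2,6), hi=5 ⇒ [1, 3, 9, 7, 6, 5, 8, 4, 11]
9>3: swap(2,5), hi=4 ⇒ [1, 3, 5, 7, 6, 9, 8, 4, 11]
5>3: swap(2,4), hi=3 ⇒ [1, 3, 6, 7, 5, 9, 8, 4, 11]
6>3: swap(2,3), hi=2 ⇒ [1, 3, 7, 6, 5, 9, 8, 4, 11]
7>3: swap(2,2), hi=1 ⇒ [1, 3, 7, 6, 5, 9, 8, 4, 11]
done. lo=1 hi=1; v=[1, 3, 7, 6, 5, 9, 8, 4, 11]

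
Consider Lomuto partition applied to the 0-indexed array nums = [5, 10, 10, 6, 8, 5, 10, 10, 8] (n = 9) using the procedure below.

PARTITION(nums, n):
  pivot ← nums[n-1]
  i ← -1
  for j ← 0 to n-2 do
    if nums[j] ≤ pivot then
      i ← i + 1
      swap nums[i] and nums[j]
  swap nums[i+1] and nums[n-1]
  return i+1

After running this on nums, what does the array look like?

pivot=8, i=-1
j=0: 5≤8, i=0, swap(0,0) ⇒ [5, 10, 10, 6, 8, 5, 10, 10, 8]
j=1: 10>8, skip
j=2: 10>8, skip
j=3: 6≤8, i=1, swap(1,3) ⇒ [5, 6, 10, 10, 8, 5, 10, 10, 8]
j=4: 8≤8, i=2, swap(2,4) ⇒ [5, 6, 8, 10, 10, 5, 10, 10, 8]
j=5: 5≤8, i=3, swap(3,5) ⇒ [5, 6, 8, 5, 10, 10, 10, 10, 8]
j=6: 10>8, skip
j=7: 10>8, skip
swap(4,8) ⇒ [5, 6, 8, 5, 8, 10, 10, 10, 10]; return 4

[5, 6, 8, 5, 8, 10, 10, 10, 10]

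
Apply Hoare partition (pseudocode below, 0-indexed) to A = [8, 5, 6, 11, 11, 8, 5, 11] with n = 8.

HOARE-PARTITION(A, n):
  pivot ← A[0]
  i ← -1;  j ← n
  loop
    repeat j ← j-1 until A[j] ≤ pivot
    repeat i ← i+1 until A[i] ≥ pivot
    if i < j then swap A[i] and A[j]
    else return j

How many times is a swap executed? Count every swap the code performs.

2

pivot=8
j stops at 6 (5), i stops at 0 (8); swap ⇒ [5, 5, 6, 11, 11, 8, 8, 11]
j stops at 5 (8), i stops at 3 (11); swap ⇒ [5, 5, 6, 8, 11, 11, 8, 11]
j stops at 3, i stops at 4; i≥j ⇒ return 3. A=[5, 5, 6, 8, 11, 11, 8, 11]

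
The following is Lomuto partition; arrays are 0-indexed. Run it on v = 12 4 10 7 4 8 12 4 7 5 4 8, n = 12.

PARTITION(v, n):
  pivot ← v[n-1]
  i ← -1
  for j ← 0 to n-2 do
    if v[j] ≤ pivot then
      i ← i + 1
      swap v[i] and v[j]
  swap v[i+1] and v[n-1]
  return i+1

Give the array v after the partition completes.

pivot = v[11] = 8; i = -1
j=0: v[0]=12 > 8 → no swap
j=1: v[1]=4 ≤ 8 → i=0, swap v[0],v[1] → 4 12 10 7 4 8 12 4 7 5 4 8
j=2: v[2]=10 > 8 → no swap
j=3: v[3]=7 ≤ 8 → i=1, swap v[1],v[3] → 4 7 10 12 4 8 12 4 7 5 4 8
j=4: v[4]=4 ≤ 8 → i=2, swap v[2],v[4] → 4 7 4 12 10 8 12 4 7 5 4 8
j=5: v[5]=8 ≤ 8 → i=3, swap v[3],v[5] → 4 7 4 8 10 12 12 4 7 5 4 8
j=6: v[6]=12 > 8 → no swap
j=7: v[7]=4 ≤ 8 → i=4, swap v[4],v[7] → 4 7 4 8 4 12 12 10 7 5 4 8
j=8: v[8]=7 ≤ 8 → i=5, swap v[5],v[8] → 4 7 4 8 4 7 12 10 12 5 4 8
j=9: v[9]=5 ≤ 8 → i=6, swap v[6],v[9] → 4 7 4 8 4 7 5 10 12 12 4 8
j=10: v[10]=4 ≤ 8 → i=7, swap v[7],v[10] → 4 7 4 8 4 7 5 4 12 12 10 8
final swap v[8],v[11] → 4 7 4 8 4 7 5 4 8 12 10 12; return 8

4 7 4 8 4 7 5 4 8 12 10 12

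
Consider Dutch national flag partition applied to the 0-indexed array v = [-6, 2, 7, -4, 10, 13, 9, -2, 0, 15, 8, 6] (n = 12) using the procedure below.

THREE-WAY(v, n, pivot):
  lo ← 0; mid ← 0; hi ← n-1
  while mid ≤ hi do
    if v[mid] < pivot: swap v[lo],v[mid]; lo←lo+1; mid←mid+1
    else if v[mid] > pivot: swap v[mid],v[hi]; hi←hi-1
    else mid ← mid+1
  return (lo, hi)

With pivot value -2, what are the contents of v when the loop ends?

lo=0 mid=0 hi=11
-6<-2: swap(0,0), lo=1 mid=1 ⇒ [-6, 2, 7, -4, 10, 13, 9, -2, 0, 15, 8, 6]
2>-2: swap(1,11), hi=10 ⇒ [-6, 6, 7, -4, 10, 13, 9, -2, 0, 15, 8, 2]
6>-2: swap(1,10), hi=9 ⇒ [-6, 8, 7, -4, 10, 13, 9, -2, 0, 15, 6, 2]
8>-2: swap(1,9), hi=8 ⇒ [-6, 15, 7, -4, 10, 13, 9, -2, 0, 8, 6, 2]
15>-2: swap(1,8), hi=7 ⇒ [-6, 0, 7, -4, 10, 13, 9, -2, 15, 8, 6, 2]
0>-2: swap(1,7), hi=6 ⇒ [-6, -2, 7, -4, 10, 13, 9, 0, 15, 8, 6, 2]
-2=-2: mid=2
7>-2: swap(2,6), hi=5 ⇒ [-6, -2, 9, -4, 10, 13, 7, 0, 15, 8, 6, 2]
9>-2: swap(2,5), hi=4 ⇒ [-6, -2, 13, -4, 10, 9, 7, 0, 15, 8, 6, 2]
13>-2: swap(2,4), hi=3 ⇒ [-6, -2, 10, -4, 13, 9, 7, 0, 15, 8, 6, 2]
10>-2: swap(2,3), hi=2 ⇒ [-6, -2, -4, 10, 13, 9, 7, 0, 15, 8, 6, 2]
-4<-2: swap(1,2), lo=2 mid=3 ⇒ [-6, -4, -2, 10, 13, 9, 7, 0, 15, 8, 6, 2]
done. lo=2 hi=2; v=[-6, -4, -2, 10, 13, 9, 7, 0, 15, 8, 6, 2]

[-6, -4, -2, 10, 13, 9, 7, 0, 15, 8, 6, 2]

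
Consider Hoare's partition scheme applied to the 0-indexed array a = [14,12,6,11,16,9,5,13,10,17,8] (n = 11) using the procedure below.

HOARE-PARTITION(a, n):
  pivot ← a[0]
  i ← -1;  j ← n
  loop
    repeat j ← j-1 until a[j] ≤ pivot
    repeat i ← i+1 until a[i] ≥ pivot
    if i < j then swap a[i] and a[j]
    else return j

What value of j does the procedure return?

pivot=14
j stops at 10 (8), i stops at 0 (14); swap ⇒ [8,12,6,11,16,9,5,13,10,17,14]
j stops at 8 (10), i stops at 4 (16); swap ⇒ [8,12,6,11,10,9,5,13,16,17,14]
j stops at 7, i stops at 8; i≥j ⇒ return 7. a=[8,12,6,11,10,9,5,13,16,17,14]

7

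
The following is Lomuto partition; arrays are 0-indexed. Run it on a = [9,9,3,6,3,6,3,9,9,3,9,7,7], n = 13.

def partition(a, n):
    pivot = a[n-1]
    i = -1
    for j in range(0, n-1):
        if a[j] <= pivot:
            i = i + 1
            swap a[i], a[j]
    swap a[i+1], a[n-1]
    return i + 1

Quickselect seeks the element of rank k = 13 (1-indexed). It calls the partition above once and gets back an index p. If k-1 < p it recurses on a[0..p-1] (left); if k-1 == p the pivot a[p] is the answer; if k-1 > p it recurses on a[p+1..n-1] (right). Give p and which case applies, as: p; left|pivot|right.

7; right

pivot=7, i=-1
j=0: 9>7, skip
j=1: 9>7, skip
j=2: 3≤7, i=0, swap(0,2) ⇒ [3,9,9,6,3,6,3,9,9,3,9,7,7]
j=3: 6≤7, i=1, swap(1,3) ⇒ [3,6,9,9,3,6,3,9,9,3,9,7,7]
j=4: 3≤7, i=2, swap(2,4) ⇒ [3,6,3,9,9,6,3,9,9,3,9,7,7]
j=5: 6≤7, i=3, swap(3,5) ⇒ [3,6,3,6,9,9,3,9,9,3,9,7,7]
j=6: 3≤7, i=4, swap(4,6) ⇒ [3,6,3,6,3,9,9,9,9,3,9,7,7]
j=7: 9>7, skip
j=8: 9>7, skip
j=9: 3≤7, i=5, swap(5,9) ⇒ [3,6,3,6,3,3,9,9,9,9,9,7,7]
j=10: 9>7, skip
j=11: 7≤7, i=6, swap(6,11) ⇒ [3,6,3,6,3,3,7,9,9,9,9,9,7]
swap(7,12) ⇒ [3,6,3,6,3,3,7,7,9,9,9,9,9]; return 7
p = 7; k-1 = 12 > 7 ⇒ right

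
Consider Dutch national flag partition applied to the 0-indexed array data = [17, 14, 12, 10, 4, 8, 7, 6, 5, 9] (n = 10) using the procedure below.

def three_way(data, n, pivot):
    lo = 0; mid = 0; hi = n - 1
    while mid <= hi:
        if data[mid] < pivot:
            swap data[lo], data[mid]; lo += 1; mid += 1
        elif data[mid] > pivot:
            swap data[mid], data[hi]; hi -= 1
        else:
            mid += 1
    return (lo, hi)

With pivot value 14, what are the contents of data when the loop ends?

lo=0 mid=0 hi=9
17>14: swap(0,9), hi=8 ⇒ [9, 14, 12, 10, 4, 8, 7, 6, 5, 17]
9<14: swap(0,0), lo=1 mid=1 ⇒ [9, 14, 12, 10, 4, 8, 7, 6, 5, 17]
14=14: mid=2
12<14: swap(1,2), lo=2 mid=3 ⇒ [9, 12, 14, 10, 4, 8, 7, 6, 5, 17]
10<14: swap(2,3), lo=3 mid=4 ⇒ [9, 12, 10, 14, 4, 8, 7, 6, 5, 17]
4<14: swap(3,4), lo=4 mid=5 ⇒ [9, 12, 10, 4, 14, 8, 7, 6, 5, 17]
8<14: swap(4,5), lo=5 mid=6 ⇒ [9, 12, 10, 4, 8, 14, 7, 6, 5, 17]
7<14: swap(5,6), lo=6 mid=7 ⇒ [9, 12, 10, 4, 8, 7, 14, 6, 5, 17]
6<14: swap(6,7), lo=7 mid=8 ⇒ [9, 12, 10, 4, 8, 7, 6, 14, 5, 17]
5<14: swap(7,8), lo=8 mid=9 ⇒ [9, 12, 10, 4, 8, 7, 6, 5, 14, 17]
done. lo=8 hi=8; data=[9, 12, 10, 4, 8, 7, 6, 5, 14, 17]

[9, 12, 10, 4, 8, 7, 6, 5, 14, 17]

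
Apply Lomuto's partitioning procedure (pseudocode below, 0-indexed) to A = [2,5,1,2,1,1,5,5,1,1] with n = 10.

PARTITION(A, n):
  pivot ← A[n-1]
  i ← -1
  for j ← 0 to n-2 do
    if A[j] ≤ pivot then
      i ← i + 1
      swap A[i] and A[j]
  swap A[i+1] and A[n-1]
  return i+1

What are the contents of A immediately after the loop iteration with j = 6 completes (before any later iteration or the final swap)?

pivot = A[9] = 1; i = -1
j=0: A[0]=2 > 1 → no swap
j=1: A[1]=5 > 1 → no swap
j=2: A[2]=1 ≤ 1 → i=0, swap A[0],A[2] → [1,5,2,2,1,1,5,5,1,1]
j=3: A[3]=2 > 1 → no swap
j=4: A[4]=1 ≤ 1 → i=1, swap A[1],A[4] → [1,1,2,2,5,1,5,5,1,1]
j=5: A[5]=1 ≤ 1 → i=2, swap A[2],A[5] → [1,1,1,2,5,2,5,5,1,1]
j=6: A[6]=5 > 1 → no swap
(after j=6) A = [1,1,1,2,5,2,5,5,1,1]

[1,1,1,2,5,2,5,5,1,1]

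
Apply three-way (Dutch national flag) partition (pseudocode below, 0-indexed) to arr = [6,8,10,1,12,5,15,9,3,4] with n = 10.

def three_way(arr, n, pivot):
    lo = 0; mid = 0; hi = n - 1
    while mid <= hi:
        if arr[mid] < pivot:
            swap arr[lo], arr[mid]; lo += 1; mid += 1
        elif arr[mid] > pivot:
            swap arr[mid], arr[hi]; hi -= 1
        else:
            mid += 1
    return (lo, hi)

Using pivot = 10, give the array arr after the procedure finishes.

[6,8,1,4,5,3,9,10,15,12]

pivot = 10; lo=0, mid=0, hi=9
arr[mid]=6<10: swap arr[0],arr[0]; lo=1,mid=1 → [6,8,10,1,12,5,15,9,3,4]
arr[mid]=8<10: swap arr[1],arr[1]; lo=2,mid=2 → [6,8,10,1,12,5,15,9,3,4]
arr[mid]=10=10: mid=3
arr[mid]=1<10: swap arr[2],arr[3]; lo=3,mid=4 → [6,8,1,10,12,5,15,9,3,4]
arr[mid]=12>10: swap arr[4],arr[9]; hi=8 → [6,8,1,10,4,5,15,9,3,12]
arr[mid]=4<10: swap arr[3],arr[4]; lo=4,mid=5 → [6,8,1,4,10,5,15,9,3,12]
arr[mid]=5<10: swap arr[4],arr[5]; lo=5,mid=6 → [6,8,1,4,5,10,15,9,3,12]
arr[mid]=15>10: swap arr[6],arr[8]; hi=7 → [6,8,1,4,5,10,3,9,15,12]
arr[mid]=3<10: swap arr[5],arr[6]; lo=6,mid=7 → [6,8,1,4,5,3,10,9,15,12]
arr[mid]=9<10: swap arr[6],arr[7]; lo=7,mid=8 → [6,8,1,4,5,3,9,10,15,12]
end: lo=7, hi=7; arr = [6,8,1,4,5,3,9,10,15,12]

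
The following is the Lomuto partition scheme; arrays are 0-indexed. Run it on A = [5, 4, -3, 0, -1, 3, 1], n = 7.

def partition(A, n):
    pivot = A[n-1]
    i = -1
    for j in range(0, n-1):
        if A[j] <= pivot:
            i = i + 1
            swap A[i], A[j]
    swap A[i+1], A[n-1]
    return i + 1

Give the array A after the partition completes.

pivot = A[6] = 1; i = -1
j=0: A[0]=5 > 1 → no swap
j=1: A[1]=4 > 1 → no swap
j=2: A[2]=-3 ≤ 1 → i=0, swap A[0],A[2] → [-3, 4, 5, 0, -1, 3, 1]
j=3: A[3]=0 ≤ 1 → i=1, swap A[1],A[3] → [-3, 0, 5, 4, -1, 3, 1]
j=4: A[4]=-1 ≤ 1 → i=2, swap A[2],A[4] → [-3, 0, -1, 4, 5, 3, 1]
j=5: A[5]=3 > 1 → no swap
final swap A[3],A[6] → [-3, 0, -1, 1, 5, 3, 4]; return 3

[-3, 0, -1, 1, 5, 3, 4]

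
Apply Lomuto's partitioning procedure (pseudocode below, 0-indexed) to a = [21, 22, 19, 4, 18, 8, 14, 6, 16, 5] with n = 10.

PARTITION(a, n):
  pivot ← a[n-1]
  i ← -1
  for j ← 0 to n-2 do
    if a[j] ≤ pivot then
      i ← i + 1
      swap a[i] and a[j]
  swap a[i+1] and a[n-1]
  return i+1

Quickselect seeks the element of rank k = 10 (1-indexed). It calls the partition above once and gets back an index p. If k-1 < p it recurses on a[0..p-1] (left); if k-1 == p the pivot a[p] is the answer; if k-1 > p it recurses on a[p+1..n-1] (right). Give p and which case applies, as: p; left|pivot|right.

pivot = a[9] = 5; i = -1
j=0: a[0]=21 > 5 → no swap
j=1: a[1]=22 > 5 → no swap
j=2: a[2]=19 > 5 → no swap
j=3: a[3]=4 ≤ 5 → i=0, swap a[0],a[3] → [4, 22, 19, 21, 18, 8, 14, 6, 16, 5]
j=4: a[4]=18 > 5 → no swap
j=5: a[5]=8 > 5 → no swap
j=6: a[6]=14 > 5 → no swap
j=7: a[7]=6 > 5 → no swap
j=8: a[8]=16 > 5 → no swap
final swap a[1],a[9] → [4, 5, 19, 21, 18, 8, 14, 6, 16, 22]; return 1
p = 1; k-1 = 9 > 1 ⇒ right

1; right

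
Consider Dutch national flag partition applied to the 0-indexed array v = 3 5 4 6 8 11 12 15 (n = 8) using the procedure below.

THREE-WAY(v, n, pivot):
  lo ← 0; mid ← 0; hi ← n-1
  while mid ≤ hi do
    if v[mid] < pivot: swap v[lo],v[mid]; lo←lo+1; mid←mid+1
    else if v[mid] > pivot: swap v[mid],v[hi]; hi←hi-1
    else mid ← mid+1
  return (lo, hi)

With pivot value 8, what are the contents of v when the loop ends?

lo=0 mid=0 hi=7
3<8: swap(0,0), lo=1 mid=1 ⇒ 3 5 4 6 8 11 12 15
5<8: swap(1,1), lo=2 mid=2 ⇒ 3 5 4 6 8 11 12 15
4<8: swap(2,2), lo=3 mid=3 ⇒ 3 5 4 6 8 11 12 15
6<8: swap(3,3), lo=4 mid=4 ⇒ 3 5 4 6 8 11 12 15
8=8: mid=5
11>8: swap(5,7), hi=6 ⇒ 3 5 4 6 8 15 12 11
15>8: swap(5,6), hi=5 ⇒ 3 5 4 6 8 12 15 11
12>8: swap(5,5), hi=4 ⇒ 3 5 4 6 8 12 15 11
done. lo=4 hi=4; v=3 5 4 6 8 12 15 11

3 5 4 6 8 12 15 11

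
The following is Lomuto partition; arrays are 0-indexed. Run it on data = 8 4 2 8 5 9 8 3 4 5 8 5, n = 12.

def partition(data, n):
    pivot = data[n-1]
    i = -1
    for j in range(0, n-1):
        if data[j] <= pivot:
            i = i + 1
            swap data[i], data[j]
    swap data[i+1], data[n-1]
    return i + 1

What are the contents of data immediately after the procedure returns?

pivot = data[11] = 5; i = -1
j=0: data[0]=8 > 5 → no swap
j=1: data[1]=4 ≤ 5 → i=0, swap data[0],data[1] → 4 8 2 8 5 9 8 3 4 5 8 5
j=2: data[2]=2 ≤ 5 → i=1, swap data[1],data[2] → 4 2 8 8 5 9 8 3 4 5 8 5
j=3: data[3]=8 > 5 → no swap
j=4: data[4]=5 ≤ 5 → i=2, swap data[2],data[4] → 4 2 5 8 8 9 8 3 4 5 8 5
j=5: data[5]=9 > 5 → no swap
j=6: data[6]=8 > 5 → no swap
j=7: data[7]=3 ≤ 5 → i=3, swap data[3],data[7] → 4 2 5 3 8 9 8 8 4 5 8 5
j=8: data[8]=4 ≤ 5 → i=4, swap data[4],data[8] → 4 2 5 3 4 9 8 8 8 5 8 5
j=9: data[9]=5 ≤ 5 → i=5, swap data[5],data[9] → 4 2 5 3 4 5 8 8 8 9 8 5
j=10: data[10]=8 > 5 → no swap
final swap data[6],data[11] → 4 2 5 3 4 5 5 8 8 9 8 8; return 6

4 2 5 3 4 5 5 8 8 9 8 8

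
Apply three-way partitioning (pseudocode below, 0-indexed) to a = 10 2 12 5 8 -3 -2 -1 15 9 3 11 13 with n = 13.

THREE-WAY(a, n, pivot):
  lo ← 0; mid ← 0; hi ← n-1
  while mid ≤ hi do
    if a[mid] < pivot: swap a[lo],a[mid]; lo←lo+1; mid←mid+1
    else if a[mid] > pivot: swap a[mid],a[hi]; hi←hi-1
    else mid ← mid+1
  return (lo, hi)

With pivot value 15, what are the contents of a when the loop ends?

10 2 12 5 8 -3 -2 -1 9 3 11 13 15

pivot = 15; lo=0, mid=0, hi=12
a[mid]=10<15: swap a[0],a[0]; lo=1,mid=1 → 10 2 12 5 8 -3 -2 -1 15 9 3 11 13
a[mid]=2<15: swap a[1],a[1]; lo=2,mid=2 → 10 2 12 5 8 -3 -2 -1 15 9 3 11 13
a[mid]=12<15: swap a[2],a[2]; lo=3,mid=3 → 10 2 12 5 8 -3 -2 -1 15 9 3 11 13
a[mid]=5<15: swap a[3],a[3]; lo=4,mid=4 → 10 2 12 5 8 -3 -2 -1 15 9 3 11 13
a[mid]=8<15: swap a[4],a[4]; lo=5,mid=5 → 10 2 12 5 8 -3 -2 -1 15 9 3 11 13
a[mid]=-3<15: swap a[5],a[5]; lo=6,mid=6 → 10 2 12 5 8 -3 -2 -1 15 9 3 11 13
a[mid]=-2<15: swap a[6],a[6]; lo=7,mid=7 → 10 2 12 5 8 -3 -2 -1 15 9 3 11 13
a[mid]=-1<15: swap a[7],a[7]; lo=8,mid=8 → 10 2 12 5 8 -3 -2 -1 15 9 3 11 13
a[mid]=15=15: mid=9
a[mid]=9<15: swap a[8],a[9]; lo=9,mid=10 → 10 2 12 5 8 -3 -2 -1 9 15 3 11 13
a[mid]=3<15: swap a[9],a[10]; lo=10,mid=11 → 10 2 12 5 8 -3 -2 -1 9 3 15 11 13
a[mid]=11<15: swap a[10],a[11]; lo=11,mid=12 → 10 2 12 5 8 -3 -2 -1 9 3 11 15 13
a[mid]=13<15: swap a[11],a[12]; lo=12,mid=13 → 10 2 12 5 8 -3 -2 -1 9 3 11 13 15
end: lo=12, hi=12; a = 10 2 12 5 8 -3 -2 -1 9 3 11 13 15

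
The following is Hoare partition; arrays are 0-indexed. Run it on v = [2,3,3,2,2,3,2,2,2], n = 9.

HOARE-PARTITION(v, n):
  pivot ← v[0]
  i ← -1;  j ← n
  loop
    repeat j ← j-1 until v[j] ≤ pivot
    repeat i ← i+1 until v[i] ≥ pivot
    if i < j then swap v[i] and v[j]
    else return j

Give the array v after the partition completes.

pivot=2
j stops at 8 (2), i stops at 0 (2); swap ⇒ [2,3,3,2,2,3,2,2,2]
j stops at 7 (2), i stops at 1 (3); swap ⇒ [2,2,3,2,2,3,2,3,2]
j stops at 6 (2), i stops at 2 (3); swap ⇒ [2,2,2,2,2,3,3,3,2]
j stops at 4 (2), i stops at 3 (2); swap ⇒ [2,2,2,2,2,3,3,3,2]
j stops at 3, i stops at 4; i≥j ⇒ return 3. v=[2,2,2,2,2,3,3,3,2]

[2,2,2,2,2,3,3,3,2]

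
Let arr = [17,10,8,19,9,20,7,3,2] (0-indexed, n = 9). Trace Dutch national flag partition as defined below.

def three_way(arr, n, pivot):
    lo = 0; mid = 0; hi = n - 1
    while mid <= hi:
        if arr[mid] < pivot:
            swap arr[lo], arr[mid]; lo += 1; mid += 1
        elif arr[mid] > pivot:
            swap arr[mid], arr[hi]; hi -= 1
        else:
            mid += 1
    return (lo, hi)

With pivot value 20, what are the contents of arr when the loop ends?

lo=0 mid=0 hi=8
17<20: swap(0,0), lo=1 mid=1 ⇒ [17,10,8,19,9,20,7,3,2]
10<20: swap(1,1), lo=2 mid=2 ⇒ [17,10,8,19,9,20,7,3,2]
8<20: swap(2,2), lo=3 mid=3 ⇒ [17,10,8,19,9,20,7,3,2]
19<20: swap(3,3), lo=4 mid=4 ⇒ [17,10,8,19,9,20,7,3,2]
9<20: swap(4,4), lo=5 mid=5 ⇒ [17,10,8,19,9,20,7,3,2]
20=20: mid=6
7<20: swap(5,6), lo=6 mid=7 ⇒ [17,10,8,19,9,7,20,3,2]
3<20: swap(6,7), lo=7 mid=8 ⇒ [17,10,8,19,9,7,3,20,2]
2<20: swap(7,8), lo=8 mid=9 ⇒ [17,10,8,19,9,7,3,2,20]
done. lo=8 hi=8; arr=[17,10,8,19,9,7,3,2,20]

[17,10,8,19,9,7,3,2,20]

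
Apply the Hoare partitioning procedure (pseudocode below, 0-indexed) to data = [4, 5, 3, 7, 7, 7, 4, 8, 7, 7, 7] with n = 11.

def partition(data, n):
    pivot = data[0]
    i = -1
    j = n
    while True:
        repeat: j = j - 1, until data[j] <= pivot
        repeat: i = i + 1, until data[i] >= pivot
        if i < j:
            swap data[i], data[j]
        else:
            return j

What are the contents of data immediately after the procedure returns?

pivot=4
j stops at 6 (4), i stops at 0 (4); swap ⇒ [4, 5, 3, 7, 7, 7, 4, 8, 7, 7, 7]
j stops at 2 (3), i stops at 1 (5); swap ⇒ [4, 3, 5, 7, 7, 7, 4, 8, 7, 7, 7]
j stops at 1, i stops at 2; i≥j ⇒ return 1. data=[4, 3, 5, 7, 7, 7, 4, 8, 7, 7, 7]

[4, 3, 5, 7, 7, 7, 4, 8, 7, 7, 7]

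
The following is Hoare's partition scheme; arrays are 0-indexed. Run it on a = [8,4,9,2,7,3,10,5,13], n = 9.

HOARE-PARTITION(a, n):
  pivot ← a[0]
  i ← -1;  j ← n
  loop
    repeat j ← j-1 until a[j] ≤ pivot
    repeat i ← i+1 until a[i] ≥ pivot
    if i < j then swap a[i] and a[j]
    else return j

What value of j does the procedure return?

pivot=8
j stops at 7 (5), i stops at 0 (8); swap ⇒ [5,4,9,2,7,3,10,8,13]
j stops at 5 (3), i stops at 2 (9); swap ⇒ [5,4,3,2,7,9,10,8,13]
j stops at 4, i stops at 5; i≥j ⇒ return 4. a=[5,4,3,2,7,9,10,8,13]

4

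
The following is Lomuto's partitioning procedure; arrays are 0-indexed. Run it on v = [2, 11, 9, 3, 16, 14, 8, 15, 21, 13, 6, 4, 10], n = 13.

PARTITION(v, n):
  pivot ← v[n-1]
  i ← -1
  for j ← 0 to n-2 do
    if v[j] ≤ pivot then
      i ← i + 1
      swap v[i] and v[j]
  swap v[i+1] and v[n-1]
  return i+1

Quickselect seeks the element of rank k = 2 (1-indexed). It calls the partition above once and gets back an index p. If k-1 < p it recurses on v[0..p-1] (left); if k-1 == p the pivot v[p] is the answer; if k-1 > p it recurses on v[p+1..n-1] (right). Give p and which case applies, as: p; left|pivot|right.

pivot = v[12] = 10; i = -1
j=0: v[0]=2 ≤ 10 → i=0, swap v[0],v[0] (no change) → [2, 11, 9, 3, 16, 14, 8, 15, 21, 13, 6, 4, 10]
j=1: v[1]=11 > 10 → no swap
j=2: v[2]=9 ≤ 10 → i=1, swap v[1],v[2] → [2, 9, 11, 3, 16, 14, 8, 15, 21, 13, 6, 4, 10]
j=3: v[3]=3 ≤ 10 → i=2, swap v[2],v[3] → [2, 9, 3, 11, 16, 14, 8, 15, 21, 13, 6, 4, 10]
j=4: v[4]=16 > 10 → no swap
j=5: v[5]=14 > 10 → no swap
j=6: v[6]=8 ≤ 10 → i=3, swap v[3],v[6] → [2, 9, 3, 8, 16, 14, 11, 15, 21, 13, 6, 4, 10]
j=7: v[7]=15 > 10 → no swap
j=8: v[8]=21 > 10 → no swap
j=9: v[9]=13 > 10 → no swap
j=10: v[10]=6 ≤ 10 → i=4, swap v[4],v[10] → [2, 9, 3, 8, 6, 14, 11, 15, 21, 13, 16, 4, 10]
j=11: v[11]=4 ≤ 10 → i=5, swap v[5],v[11] → [2, 9, 3, 8, 6, 4, 11, 15, 21, 13, 16, 14, 10]
final swap v[6],v[12] → [2, 9, 3, 8, 6, 4, 10, 15, 21, 13, 16, 14, 11]; return 6
p = 6; k-1 = 1 < 6 ⇒ left

6; left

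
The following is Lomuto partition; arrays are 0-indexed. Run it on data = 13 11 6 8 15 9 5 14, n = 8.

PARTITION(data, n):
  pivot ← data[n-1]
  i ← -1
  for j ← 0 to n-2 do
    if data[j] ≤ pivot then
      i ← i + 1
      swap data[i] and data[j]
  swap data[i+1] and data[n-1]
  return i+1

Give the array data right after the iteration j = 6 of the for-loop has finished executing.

13 11 6 8 9 5 15 14

pivot = data[7] = 14; i = -1
j=0: data[0]=13 ≤ 14 → i=0, swap data[0],data[0] (no change) → 13 11 6 8 15 9 5 14
j=1: data[1]=11 ≤ 14 → i=1, swap data[1],data[1] (no change) → 13 11 6 8 15 9 5 14
j=2: data[2]=6 ≤ 14 → i=2, swap data[2],data[2] (no change) → 13 11 6 8 15 9 5 14
j=3: data[3]=8 ≤ 14 → i=3, swap data[3],data[3] (no change) → 13 11 6 8 15 9 5 14
j=4: data[4]=15 > 14 → no swap
j=5: data[5]=9 ≤ 14 → i=4, swap data[4],data[5] → 13 11 6 8 9 15 5 14
j=6: data[6]=5 ≤ 14 → i=5, swap data[5],data[6] → 13 11 6 8 9 5 15 14
(after j=6) data = 13 11 6 8 9 5 15 14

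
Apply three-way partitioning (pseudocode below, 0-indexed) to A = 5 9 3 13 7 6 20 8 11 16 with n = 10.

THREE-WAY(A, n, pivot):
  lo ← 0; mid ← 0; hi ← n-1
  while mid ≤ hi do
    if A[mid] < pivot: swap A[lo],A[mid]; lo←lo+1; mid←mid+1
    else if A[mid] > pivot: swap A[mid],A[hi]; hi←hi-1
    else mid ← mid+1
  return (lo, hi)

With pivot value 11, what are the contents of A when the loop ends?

lo=0 mid=0 hi=9
5<11: swap(0,0), lo=1 mid=1 ⇒ 5 9 3 13 7 6 20 8 11 16
9<11: swap(1,1), lo=2 mid=2 ⇒ 5 9 3 13 7 6 20 8 11 16
3<11: swap(2,2), lo=3 mid=3 ⇒ 5 9 3 13 7 6 20 8 11 16
13>11: swap(3,9), hi=8 ⇒ 5 9 3 16 7 6 20 8 11 13
16>11: swap(3,8), hi=7 ⇒ 5 9 3 11 7 6 20 8 16 13
11=11: mid=4
7<11: swap(3,4), lo=4 mid=5 ⇒ 5 9 3 7 11 6 20 8 16 13
6<11: swap(4,5), lo=5 mid=6 ⇒ 5 9 3 7 6 11 20 8 16 13
20>11: swap(6,7), hi=6 ⇒ 5 9 3 7 6 11 8 20 16 13
8<11: swap(5,6), lo=6 mid=7 ⇒ 5 9 3 7 6 8 11 20 16 13
done. lo=6 hi=6; A=5 9 3 7 6 8 11 20 16 13

5 9 3 7 6 8 11 20 16 13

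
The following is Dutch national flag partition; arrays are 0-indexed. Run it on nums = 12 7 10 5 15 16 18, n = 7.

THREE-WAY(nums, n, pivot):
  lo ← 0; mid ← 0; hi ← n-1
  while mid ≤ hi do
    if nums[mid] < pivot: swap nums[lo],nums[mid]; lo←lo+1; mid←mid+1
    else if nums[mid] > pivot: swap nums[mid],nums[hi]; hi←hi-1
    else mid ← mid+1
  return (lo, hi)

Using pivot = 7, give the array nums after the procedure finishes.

pivot = 7; lo=0, mid=0, hi=6
nums[mid]=12>7: swap nums[0],nums[6]; hi=5 → 18 7 10 5 15 16 12
nums[mid]=18>7: swap nums[0],nums[5]; hi=4 → 16 7 10 5 15 18 12
nums[mid]=16>7: swap nums[0],nums[4]; hi=3 → 15 7 10 5 16 18 12
nums[mid]=15>7: swap nums[0],nums[3]; hi=2 → 5 7 10 15 16 18 12
nums[mid]=5<7: swap nums[0],nums[0]; lo=1,mid=1 → 5 7 10 15 16 18 12
nums[mid]=7=7: mid=2
nums[mid]=10>7: swap nums[2],nums[2]; hi=1 → 5 7 10 15 16 18 12
end: lo=1, hi=1; nums = 5 7 10 15 16 18 12

5 7 10 15 16 18 12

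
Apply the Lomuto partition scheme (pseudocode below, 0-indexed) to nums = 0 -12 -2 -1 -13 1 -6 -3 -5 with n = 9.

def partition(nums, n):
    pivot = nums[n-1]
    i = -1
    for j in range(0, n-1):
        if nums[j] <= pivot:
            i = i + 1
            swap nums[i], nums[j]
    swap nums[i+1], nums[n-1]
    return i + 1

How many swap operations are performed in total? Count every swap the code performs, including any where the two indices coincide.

4

pivot=-5, i=-1
j=0: 0>-5, skip
j=1: -12≤-5, i=0, swap(0,1) ⇒ -12 0 -2 -1 -13 1 -6 -3 -5
j=2: -2>-5, skip
j=3: -1>-5, skip
j=4: -13≤-5, i=1, swap(1,4) ⇒ -12 -13 -2 -1 0 1 -6 -3 -5
j=5: 1>-5, skip
j=6: -6≤-5, i=2, swap(2,6) ⇒ -12 -13 -6 -1 0 1 -2 -3 -5
j=7: -3>-5, skip
swap(3,8) ⇒ -12 -13 -6 -5 0 1 -2 -3 -1; return 3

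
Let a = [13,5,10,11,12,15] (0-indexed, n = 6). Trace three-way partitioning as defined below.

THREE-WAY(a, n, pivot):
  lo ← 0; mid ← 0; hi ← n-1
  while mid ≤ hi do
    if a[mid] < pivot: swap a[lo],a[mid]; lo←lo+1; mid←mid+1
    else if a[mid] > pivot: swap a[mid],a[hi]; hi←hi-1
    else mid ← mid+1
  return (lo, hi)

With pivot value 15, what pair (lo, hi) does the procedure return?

(5, 5)

lo=0 mid=0 hi=5
13<15: swap(0,0), lo=1 mid=1 ⇒ [13,5,10,11,12,15]
5<15: swap(1,1), lo=2 mid=2 ⇒ [13,5,10,11,12,15]
10<15: swap(2,2), lo=3 mid=3 ⇒ [13,5,10,11,12,15]
11<15: swap(3,3), lo=4 mid=4 ⇒ [13,5,10,11,12,15]
12<15: swap(4,4), lo=5 mid=5 ⇒ [13,5,10,11,12,15]
15=15: mid=6
done. lo=5 hi=5; a=[13,5,10,11,12,15]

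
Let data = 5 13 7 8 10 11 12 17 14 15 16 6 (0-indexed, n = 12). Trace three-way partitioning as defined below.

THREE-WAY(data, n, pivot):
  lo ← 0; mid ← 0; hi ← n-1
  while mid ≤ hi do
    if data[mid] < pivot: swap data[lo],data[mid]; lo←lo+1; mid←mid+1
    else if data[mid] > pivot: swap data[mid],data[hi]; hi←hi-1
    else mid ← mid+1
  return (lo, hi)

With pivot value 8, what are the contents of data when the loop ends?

pivot = 8; lo=0, mid=0, hi=11
data[mid]=5<8: swap data[0],data[0]; lo=1,mid=1 → 5 13 7 8 10 11 12 17 14 15 16 6
data[mid]=13>8: swap data[1],data[11]; hi=10 → 5 6 7 8 10 11 12 17 14 15 16 13
data[mid]=6<8: swap data[1],data[1]; lo=2,mid=2 → 5 6 7 8 10 11 12 17 14 15 16 13
data[mid]=7<8: swap data[2],data[2]; lo=3,mid=3 → 5 6 7 8 10 11 12 17 14 15 16 13
data[mid]=8=8: mid=4
data[mid]=10>8: swap data[4],data[10]; hi=9 → 5 6 7 8 16 11 12 17 14 15 10 13
data[mid]=16>8: swap data[4],data[9]; hi=8 → 5 6 7 8 15 11 12 17 14 16 10 13
data[mid]=15>8: swap data[4],data[8]; hi=7 → 5 6 7 8 14 11 12 17 15 16 10 13
data[mid]=14>8: swap data[4],data[7]; hi=6 → 5 6 7 8 17 11 12 14 15 16 10 13
data[mid]=17>8: swap data[4],data[6]; hi=5 → 5 6 7 8 12 11 17 14 15 16 10 13
data[mid]=12>8: swap data[4],data[5]; hi=4 → 5 6 7 8 11 12 17 14 15 16 10 13
data[mid]=11>8: swap data[4],data[4]; hi=3 → 5 6 7 8 11 12 17 14 15 16 10 13
end: lo=3, hi=3; data = 5 6 7 8 11 12 17 14 15 16 10 13

5 6 7 8 11 12 17 14 15 16 10 13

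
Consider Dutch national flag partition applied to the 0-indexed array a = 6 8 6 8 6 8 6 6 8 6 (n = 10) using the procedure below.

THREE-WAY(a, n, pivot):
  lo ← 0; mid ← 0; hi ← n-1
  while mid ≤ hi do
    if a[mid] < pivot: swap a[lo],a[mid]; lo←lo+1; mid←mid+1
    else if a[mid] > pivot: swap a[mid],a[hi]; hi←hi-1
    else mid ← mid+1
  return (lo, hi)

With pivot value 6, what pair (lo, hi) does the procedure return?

(0, 5)

pivot = 6; lo=0, mid=0, hi=9
a[mid]=6=6: mid=1
a[mid]=8>6: swap a[1],a[9]; hi=8 → 6 6 6 8 6 8 6 6 8 8
a[mid]=6=6: mid=2
a[mid]=6=6: mid=3
a[mid]=8>6: swap a[3],a[8]; hi=7 → 6 6 6 8 6 8 6 6 8 8
a[mid]=8>6: swap a[3],a[7]; hi=6 → 6 6 6 6 6 8 6 8 8 8
a[mid]=6=6: mid=4
a[mid]=6=6: mid=5
a[mid]=8>6: swap a[5],a[6]; hi=5 → 6 6 6 6 6 6 8 8 8 8
a[mid]=6=6: mid=6
end: lo=0, hi=5; a = 6 6 6 6 6 6 8 8 8 8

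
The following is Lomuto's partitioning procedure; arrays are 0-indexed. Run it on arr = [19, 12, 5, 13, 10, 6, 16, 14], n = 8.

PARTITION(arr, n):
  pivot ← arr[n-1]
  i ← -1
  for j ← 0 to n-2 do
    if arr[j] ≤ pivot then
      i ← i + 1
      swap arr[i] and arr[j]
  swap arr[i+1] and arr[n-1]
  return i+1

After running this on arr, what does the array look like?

pivot = arr[7] = 14; i = -1
j=0: arr[0]=19 > 14 → no swap
j=1: arr[1]=12 ≤ 14 → i=0, swap arr[0],arr[1] → [12, 19, 5, 13, 10, 6, 16, 14]
j=2: arr[2]=5 ≤ 14 → i=1, swap arr[1],arr[2] → [12, 5, 19, 13, 10, 6, 16, 14]
j=3: arr[3]=13 ≤ 14 → i=2, swap arr[2],arr[3] → [12, 5, 13, 19, 10, 6, 16, 14]
j=4: arr[4]=10 ≤ 14 → i=3, swap arr[3],arr[4] → [12, 5, 13, 10, 19, 6, 16, 14]
j=5: arr[5]=6 ≤ 14 → i=4, swap arr[4],arr[5] → [12, 5, 13, 10, 6, 19, 16, 14]
j=6: arr[6]=16 > 14 → no swap
final swap arr[5],arr[7] → [12, 5, 13, 10, 6, 14, 16, 19]; return 5

[12, 5, 13, 10, 6, 14, 16, 19]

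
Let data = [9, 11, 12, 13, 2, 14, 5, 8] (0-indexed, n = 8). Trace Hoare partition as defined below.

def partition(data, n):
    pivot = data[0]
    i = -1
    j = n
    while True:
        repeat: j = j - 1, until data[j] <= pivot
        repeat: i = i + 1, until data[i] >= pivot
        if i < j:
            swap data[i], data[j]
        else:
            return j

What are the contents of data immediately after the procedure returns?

pivot = data[0] = 9; i = -1, j = 8
j→7 (data[7]=8≤9), i→0 (data[0]=9≥9); i<j, swap → [8, 11, 12, 13, 2, 14, 5, 9]
j→6 (data[6]=5≤9), i→1 (data[1]=11≥9); i<j, swap → [8, 5, 12, 13, 2, 14, 11, 9]
j→4 (data[4]=2≤9), i→2 (data[2]=12≥9); i<j, swap → [8, 5, 2, 13, 12, 14, 11, 9]
j→2, i→3; i≥j, return j=2. data = [8, 5, 2, 13, 12, 14, 11, 9]

[8, 5, 2, 13, 12, 14, 11, 9]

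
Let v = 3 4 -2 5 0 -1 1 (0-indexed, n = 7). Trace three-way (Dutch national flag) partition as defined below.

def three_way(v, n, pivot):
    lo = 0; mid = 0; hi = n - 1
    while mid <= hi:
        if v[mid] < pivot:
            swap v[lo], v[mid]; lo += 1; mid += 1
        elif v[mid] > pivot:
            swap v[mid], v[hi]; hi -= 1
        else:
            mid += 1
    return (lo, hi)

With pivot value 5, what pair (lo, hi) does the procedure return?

lo=0 mid=0 hi=6
3<5: swap(0,0), lo=1 mid=1 ⇒ 3 4 -2 5 0 -1 1
4<5: swap(1,1), lo=2 mid=2 ⇒ 3 4 -2 5 0 -1 1
-2<5: swap(2,2), lo=3 mid=3 ⇒ 3 4 -2 5 0 -1 1
5=5: mid=4
0<5: swap(3,4), lo=4 mid=5 ⇒ 3 4 -2 0 5 -1 1
-1<5: swap(4,5), lo=5 mid=6 ⇒ 3 4 -2 0 -1 5 1
1<5: swap(5,6), lo=6 mid=7 ⇒ 3 4 -2 0 -1 1 5
done. lo=6 hi=6; v=3 4 -2 0 -1 1 5

(6, 6)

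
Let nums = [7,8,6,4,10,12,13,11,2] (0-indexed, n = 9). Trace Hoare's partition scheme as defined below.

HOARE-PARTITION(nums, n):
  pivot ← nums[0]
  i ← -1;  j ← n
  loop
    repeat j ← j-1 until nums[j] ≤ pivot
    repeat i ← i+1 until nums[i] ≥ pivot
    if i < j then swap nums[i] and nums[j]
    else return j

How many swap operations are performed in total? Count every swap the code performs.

2

pivot=7
j stops at 8 (2), i stops at 0 (7); swap ⇒ [2,8,6,4,10,12,13,11,7]
j stops at 3 (4), i stops at 1 (8); swap ⇒ [2,4,6,8,10,12,13,11,7]
j stops at 2, i stops at 3; i≥j ⇒ return 2. nums=[2,4,6,8,10,12,13,11,7]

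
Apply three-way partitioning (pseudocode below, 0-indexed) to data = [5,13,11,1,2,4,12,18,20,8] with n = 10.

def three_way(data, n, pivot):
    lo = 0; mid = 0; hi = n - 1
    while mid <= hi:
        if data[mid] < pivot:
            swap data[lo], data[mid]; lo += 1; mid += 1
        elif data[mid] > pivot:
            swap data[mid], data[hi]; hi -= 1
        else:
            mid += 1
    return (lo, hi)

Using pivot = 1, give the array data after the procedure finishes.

lo=0 mid=0 hi=9
5>1: swap(0,9), hi=8 ⇒ [8,13,11,1,2,4,12,18,20,5]
8>1: swap(0,8), hi=7 ⇒ [20,13,11,1,2,4,12,18,8,5]
20>1: swap(0,7), hi=6 ⇒ [18,13,11,1,2,4,12,20,8,5]
18>1: swap(0,6), hi=5 ⇒ [12,13,11,1,2,4,18,20,8,5]
12>1: swap(0,5), hi=4 ⇒ [4,13,11,1,2,12,18,20,8,5]
4>1: swap(0,4), hi=3 ⇒ [2,13,11,1,4,12,18,20,8,5]
2>1: swap(0,3), hi=2 ⇒ [1,13,11,2,4,12,18,20,8,5]
1=1: mid=1
13>1: swap(1,2), hi=1 ⇒ [1,11,13,2,4,12,18,20,8,5]
11>1: swap(1,1), hi=0 ⇒ [1,11,13,2,4,12,18,20,8,5]
done. lo=0 hi=0; data=[1,11,13,2,4,12,18,20,8,5]

[1,11,13,2,4,12,18,20,8,5]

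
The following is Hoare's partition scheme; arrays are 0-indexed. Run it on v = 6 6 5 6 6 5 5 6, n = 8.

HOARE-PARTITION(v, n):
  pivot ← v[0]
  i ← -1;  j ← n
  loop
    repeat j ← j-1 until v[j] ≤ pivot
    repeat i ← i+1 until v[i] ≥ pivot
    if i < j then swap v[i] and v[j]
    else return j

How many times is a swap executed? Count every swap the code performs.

pivot=6
j stops at 7 (6), i stops at 0 (6); swap ⇒ 6 6 5 6 6 5 5 6
j stops at 6 (5), i stops at 1 (6); swap ⇒ 6 5 5 6 6 5 6 6
j stops at 5 (5), i stops at 3 (6); swap ⇒ 6 5 5 5 6 6 6 6
j stops at 4, i stops at 4; i≥j ⇒ return 4. v=6 5 5 5 6 6 6 6

3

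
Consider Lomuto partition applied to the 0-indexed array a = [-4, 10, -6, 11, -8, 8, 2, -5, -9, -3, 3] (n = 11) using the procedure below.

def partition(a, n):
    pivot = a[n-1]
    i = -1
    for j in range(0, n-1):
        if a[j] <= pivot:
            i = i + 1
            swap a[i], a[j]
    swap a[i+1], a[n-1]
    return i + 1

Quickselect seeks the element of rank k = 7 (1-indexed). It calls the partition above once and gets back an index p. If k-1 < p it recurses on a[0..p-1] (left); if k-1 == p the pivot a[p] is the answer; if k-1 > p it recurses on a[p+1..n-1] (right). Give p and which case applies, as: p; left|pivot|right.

pivot = a[10] = 3; i = -1
j=0: a[0]=-4 ≤ 3 → i=0, swap a[0],a[0] (no change) → [-4, 10, -6, 11, -8, 8, 2, -5, -9, -3, 3]
j=1: a[1]=10 > 3 → no swap
j=2: a[2]=-6 ≤ 3 → i=1, swap a[1],a[2] → [-4, -6, 10, 11, -8, 8, 2, -5, -9, -3, 3]
j=3: a[3]=11 > 3 → no swap
j=4: a[4]=-8 ≤ 3 → i=2, swap a[2],a[4] → [-4, -6, -8, 11, 10, 8, 2, -5, -9, -3, 3]
j=5: a[5]=8 > 3 → no swap
j=6: a[6]=2 ≤ 3 → i=3, swap a[3],a[6] → [-4, -6, -8, 2, 10, 8, 11, -5, -9, -3, 3]
j=7: a[7]=-5 ≤ 3 → i=4, swap a[4],a[7] → [-4, -6, -8, 2, -5, 8, 11, 10, -9, -3, 3]
j=8: a[8]=-9 ≤ 3 → i=5, swap a[5],a[8] → [-4, -6, -8, 2, -5, -9, 11, 10, 8, -3, 3]
j=9: a[9]=-3 ≤ 3 → i=6, swap a[6],a[9] → [-4, -6, -8, 2, -5, -9, -3, 10, 8, 11, 3]
final swap a[7],a[10] → [-4, -6, -8, 2, -5, -9, -3, 3, 8, 11, 10]; return 7
p = 7; k-1 = 6 < 7 ⇒ left

7; left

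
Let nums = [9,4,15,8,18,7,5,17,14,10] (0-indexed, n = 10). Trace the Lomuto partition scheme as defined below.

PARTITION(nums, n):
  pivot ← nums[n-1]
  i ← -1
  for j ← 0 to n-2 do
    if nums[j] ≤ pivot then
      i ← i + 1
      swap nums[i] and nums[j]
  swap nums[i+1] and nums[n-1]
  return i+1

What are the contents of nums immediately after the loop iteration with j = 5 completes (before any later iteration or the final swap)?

[9,4,8,7,18,15,5,17,14,10]

pivot=10, i=-1
j=0: 9≤10, i=0, swap(0,0) ⇒ [9,4,15,8,18,7,5,17,14,10]
j=1: 4≤10, i=1, swap(1,1) ⇒ [9,4,15,8,18,7,5,17,14,10]
j=2: 15>10, skip
j=3: 8≤10, i=2, swap(2,3) ⇒ [9,4,8,15,18,7,5,17,14,10]
j=4: 18>10, skip
j=5: 7≤10, i=3, swap(3,5) ⇒ [9,4,8,7,18,15,5,17,14,10]
(after j=5) nums = [9,4,8,7,18,15,5,17,14,10]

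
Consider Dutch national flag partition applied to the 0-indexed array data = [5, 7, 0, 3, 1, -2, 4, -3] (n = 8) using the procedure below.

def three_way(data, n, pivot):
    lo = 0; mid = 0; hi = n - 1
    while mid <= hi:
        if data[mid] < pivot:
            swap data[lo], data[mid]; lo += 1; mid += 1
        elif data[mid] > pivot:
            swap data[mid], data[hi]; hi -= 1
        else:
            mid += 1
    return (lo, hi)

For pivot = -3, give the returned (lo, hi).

pivot = -3; lo=0, mid=0, hi=7
data[mid]=5>-3: swap data[0],data[7]; hi=6 → [-3, 7, 0, 3, 1, -2, 4, 5]
data[mid]=-3=-3: mid=1
data[mid]=7>-3: swap data[1],data[6]; hi=5 → [-3, 4, 0, 3, 1, -2, 7, 5]
data[mid]=4>-3: swap data[1],data[5]; hi=4 → [-3, -2, 0, 3, 1, 4, 7, 5]
data[mid]=-2>-3: swap data[1],data[4]; hi=3 → [-3, 1, 0, 3, -2, 4, 7, 5]
data[mid]=1>-3: swap data[1],data[3]; hi=2 → [-3, 3, 0, 1, -2, 4, 7, 5]
data[mid]=3>-3: swap data[1],data[2]; hi=1 → [-3, 0, 3, 1, -2, 4, 7, 5]
data[mid]=0>-3: swap data[1],data[1]; hi=0 → [-3, 0, 3, 1, -2, 4, 7, 5]
end: lo=0, hi=0; data = [-3, 0, 3, 1, -2, 4, 7, 5]

(0, 0)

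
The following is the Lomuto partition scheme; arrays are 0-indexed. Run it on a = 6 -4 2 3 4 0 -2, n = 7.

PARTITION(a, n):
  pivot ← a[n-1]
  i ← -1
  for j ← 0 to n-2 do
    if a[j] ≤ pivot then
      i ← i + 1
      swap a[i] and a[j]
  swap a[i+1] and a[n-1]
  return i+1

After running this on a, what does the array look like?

-4 -2 2 3 4 0 6

pivot=-2, i=-1
j=0: 6>-2, skip
j=1: -4≤-2, i=0, swap(0,1) ⇒ -4 6 2 3 4 0 -2
j=2: 2>-2, skip
j=3: 3>-2, skip
j=4: 4>-2, skip
j=5: 0>-2, skip
swap(1,6) ⇒ -4 -2 2 3 4 0 6; return 1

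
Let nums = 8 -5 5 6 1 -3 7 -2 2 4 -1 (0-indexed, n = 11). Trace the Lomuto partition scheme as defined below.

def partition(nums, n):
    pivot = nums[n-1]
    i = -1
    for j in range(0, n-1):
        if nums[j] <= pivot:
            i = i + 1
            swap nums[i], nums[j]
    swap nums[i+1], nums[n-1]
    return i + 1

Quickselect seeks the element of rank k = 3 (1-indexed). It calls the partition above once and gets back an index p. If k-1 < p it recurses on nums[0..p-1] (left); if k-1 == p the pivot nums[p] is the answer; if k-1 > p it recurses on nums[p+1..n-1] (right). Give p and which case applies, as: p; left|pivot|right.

3; left

pivot=-1, i=-1
j=0: 8>-1, skip
j=1: -5≤-1, i=0, swap(0,1) ⇒ -5 8 5 6 1 -3 7 -2 2 4 -1
j=2: 5>-1, skip
j=3: 6>-1, skip
j=4: 1>-1, skip
j=5: -3≤-1, i=1, swap(1,5) ⇒ -5 -3 5 6 1 8 7 -2 2 4 -1
j=6: 7>-1, skip
j=7: -2≤-1, i=2, swap(2,7) ⇒ -5 -3 -2 6 1 8 7 5 2 4 -1
j=8: 2>-1, skip
j=9: 4>-1, skip
swap(3,10) ⇒ -5 -3 -2 -1 1 8 7 5 2 4 6; return 3
p = 3; k-1 = 2 < 3 ⇒ left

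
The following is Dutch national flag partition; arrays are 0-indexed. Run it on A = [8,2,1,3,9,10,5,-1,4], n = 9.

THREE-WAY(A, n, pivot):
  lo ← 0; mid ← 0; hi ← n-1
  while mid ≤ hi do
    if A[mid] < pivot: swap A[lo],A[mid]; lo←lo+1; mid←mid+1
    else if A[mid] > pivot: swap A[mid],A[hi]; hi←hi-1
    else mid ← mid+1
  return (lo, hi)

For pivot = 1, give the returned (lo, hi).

pivot = 1; lo=0, mid=0, hi=8
A[mid]=8>1: swap A[0],A[8]; hi=7 → [4,2,1,3,9,10,5,-1,8]
A[mid]=4>1: swap A[0],A[7]; hi=6 → [-1,2,1,3,9,10,5,4,8]
A[mid]=-1<1: swap A[0],A[0]; lo=1,mid=1 → [-1,2,1,3,9,10,5,4,8]
A[mid]=2>1: swap A[1],A[6]; hi=5 → [-1,5,1,3,9,10,2,4,8]
A[mid]=5>1: swap A[1],A[5]; hi=4 → [-1,10,1,3,9,5,2,4,8]
A[mid]=10>1: swap A[1],A[4]; hi=3 → [-1,9,1,3,10,5,2,4,8]
A[mid]=9>1: swap A[1],A[3]; hi=2 → [-1,3,1,9,10,5,2,4,8]
A[mid]=3>1: swap A[1],A[2]; hi=1 → [-1,1,3,9,10,5,2,4,8]
A[mid]=1=1: mid=2
end: lo=1, hi=1; A = [-1,1,3,9,10,5,2,4,8]

(1, 1)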